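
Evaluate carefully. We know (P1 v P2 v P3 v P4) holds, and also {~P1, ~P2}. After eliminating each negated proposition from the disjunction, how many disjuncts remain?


Original disjuncts (4): P1, P2, P3, P4
Negated (eliminate): ~P1, ~P2
Remaining disjuncts: P3, P4
Count = 4 - 2 = 2

2


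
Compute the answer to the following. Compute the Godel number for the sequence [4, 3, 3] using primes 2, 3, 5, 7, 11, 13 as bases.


Encode each element as an exponent of the corresponding prime:
  2^4 = 16
  3^3 = 27
  5^3 = 125
Product = 16 * 27 * 125 = 54000

54000


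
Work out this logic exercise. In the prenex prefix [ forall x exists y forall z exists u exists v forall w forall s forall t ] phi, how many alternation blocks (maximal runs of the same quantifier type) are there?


Quantifier-type sequence: A E A E E A A A  (A=forall, E=exists)
Group into maximal same-type runs:
  Ax1 | Ex1 | Ax1 | Ex2 | Ax3
Number of blocks = 5

5


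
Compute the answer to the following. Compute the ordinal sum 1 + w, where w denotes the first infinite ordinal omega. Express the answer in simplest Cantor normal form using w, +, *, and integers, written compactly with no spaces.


Compute 1 + w.
Ordinal + is associative but NOT commutative; for finite n>0, n + w = w but w + n stays w+n.
Any finite left addend is absorbed by w on the right: 1 + w = w.
Result = w

w


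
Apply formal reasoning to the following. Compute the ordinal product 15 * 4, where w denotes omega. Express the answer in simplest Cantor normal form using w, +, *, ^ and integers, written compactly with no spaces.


Compute 15 * 4.
Ordinal * is associative and left-distributive over +, but NOT commutative; for finite n>1, n*w = w but w*n stays w*n.
Both finite; ordinal * agrees with natural *: 15 * 4 = 60.
Result = 60

60


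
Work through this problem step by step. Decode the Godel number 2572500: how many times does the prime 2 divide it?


Factorize 2572500 by dividing by 2 repeatedly.
Division steps: 2 divides 2572500 exactly 2 time(s).
Exponent of 2 = 2

2


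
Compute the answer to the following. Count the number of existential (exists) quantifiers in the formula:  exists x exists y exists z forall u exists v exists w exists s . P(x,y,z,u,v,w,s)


Quantifier prefix: exists x exists y exists z forall u exists v exists w exists s
Mark each quantifier type:
  E E E U E E E
Universal count = 1, Existential count = 6
Asked for existential (exists) quantifiers: 6

6


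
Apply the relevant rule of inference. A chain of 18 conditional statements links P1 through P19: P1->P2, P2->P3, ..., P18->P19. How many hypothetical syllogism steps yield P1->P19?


With 18 implications in a chain connecting 19 propositions:
P1->P2, P2->P3, ..., P18->P19
Steps needed = (number of implications) - 1 = 18 - 1 = 17

17


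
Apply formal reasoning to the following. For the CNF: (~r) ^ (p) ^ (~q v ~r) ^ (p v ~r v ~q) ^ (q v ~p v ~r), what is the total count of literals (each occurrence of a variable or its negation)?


Counting literals in each clause:
Clause 1: 1 literal(s)
Clause 2: 1 literal(s)
Clause 3: 2 literal(s)
Clause 4: 3 literal(s)
Clause 5: 3 literal(s)
Total = 10

10


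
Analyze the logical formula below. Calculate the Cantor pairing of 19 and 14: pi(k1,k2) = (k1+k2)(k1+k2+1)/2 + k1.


k1 + k2 = 33
(k1+k2)(k1+k2+1)/2 = 33 * 34 / 2 = 561
pi = 561 + 19 = 580

580


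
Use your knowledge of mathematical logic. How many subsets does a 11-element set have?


The power set of a set with n elements has 2^n elements.
|P(S)| = 2^11 = 2048

2048


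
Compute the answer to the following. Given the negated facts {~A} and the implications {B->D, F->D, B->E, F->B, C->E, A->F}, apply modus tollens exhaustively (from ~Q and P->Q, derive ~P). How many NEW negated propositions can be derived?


Initial negated facts: {~A}
Apply modus tollens to closure:
  (no implication fires)
Final negated: {~A}
New negations: {(none)}
Count = 0

0


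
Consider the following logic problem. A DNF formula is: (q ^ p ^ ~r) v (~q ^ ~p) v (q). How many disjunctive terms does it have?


A DNF formula is a disjunction of terms (conjunctions).
Terms are separated by v.
Counting the disjuncts: 3 terms.

3


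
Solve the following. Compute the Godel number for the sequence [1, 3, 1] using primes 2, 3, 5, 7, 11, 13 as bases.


Encode each element as an exponent of the corresponding prime:
  2^1 = 2
  3^3 = 27
  5^1 = 5
Product = 2 * 27 * 5 = 270

270


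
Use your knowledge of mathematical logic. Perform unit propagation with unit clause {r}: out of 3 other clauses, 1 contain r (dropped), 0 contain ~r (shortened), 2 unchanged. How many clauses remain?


Satisfied (removed): 1
Shortened (remain): 0
Unchanged (remain): 2
Remaining = 0 + 2 = 2

2


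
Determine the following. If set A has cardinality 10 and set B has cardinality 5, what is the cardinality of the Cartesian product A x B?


The Cartesian product A x B contains all ordered pairs (a, b).
|A x B| = |A| * |B| = 10 * 5 = 50

50


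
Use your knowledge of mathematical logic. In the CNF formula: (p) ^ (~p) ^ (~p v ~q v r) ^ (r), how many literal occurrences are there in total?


Counting literals in each clause:
Clause 1: 1 literal(s)
Clause 2: 1 literal(s)
Clause 3: 3 literal(s)
Clause 4: 1 literal(s)
Total = 6

6


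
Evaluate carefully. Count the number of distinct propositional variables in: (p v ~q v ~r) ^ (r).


Identify each variable that appears in the formula.
Variables found: p, q, r
Count = 3

3


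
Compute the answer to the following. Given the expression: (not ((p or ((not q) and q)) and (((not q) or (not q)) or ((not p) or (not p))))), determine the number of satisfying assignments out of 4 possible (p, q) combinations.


Check all 4 assignments:
p=0, q=0: 1
p=0, q=1: 1
p=1, q=0: 0
p=1, q=1: 1
Count of True = 3

3


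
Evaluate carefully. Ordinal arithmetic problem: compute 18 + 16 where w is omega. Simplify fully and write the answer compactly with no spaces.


Compute 18 + 16.
Ordinal + is associative but NOT commutative; for finite n>0, n + w = w but w + n stays w+n.
Both operands finite; ordinal + agrees with natural +: 18 + 16 = 34.
Result = 34

34


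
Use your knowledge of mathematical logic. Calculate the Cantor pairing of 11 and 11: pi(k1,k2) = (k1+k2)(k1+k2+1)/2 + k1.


k1 + k2 = 22
(k1+k2)(k1+k2+1)/2 = 22 * 23 / 2 = 253
pi = 253 + 11 = 264

264


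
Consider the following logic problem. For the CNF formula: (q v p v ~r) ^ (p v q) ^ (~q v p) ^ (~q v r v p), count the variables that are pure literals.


Check each variable for pure literal status:
p: pure positive
q: mixed (not pure)
r: mixed (not pure)
Pure literal count = 1

1


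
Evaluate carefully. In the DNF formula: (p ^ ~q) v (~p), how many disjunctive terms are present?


A DNF formula is a disjunction of terms (conjunctions).
Terms are separated by v.
Counting the disjuncts: 2 terms.

2


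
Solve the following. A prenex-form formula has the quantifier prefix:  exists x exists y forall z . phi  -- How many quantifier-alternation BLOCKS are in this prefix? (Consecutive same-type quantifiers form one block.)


Quantifier-type sequence: E E A  (A=forall, E=exists)
Group into maximal same-type runs:
  Ex2 | Ax1
Number of blocks = 2

2


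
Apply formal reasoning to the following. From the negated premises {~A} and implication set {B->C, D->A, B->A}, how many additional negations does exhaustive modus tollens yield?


Initial negated facts: {~A}
Apply modus tollens to closure:
  ~A and D->A  =>  ~D
  ~A and B->A  =>  ~B
Final negated: {~A, ~B, ~D}
New negations: {~B, ~D}
Count = 2

2


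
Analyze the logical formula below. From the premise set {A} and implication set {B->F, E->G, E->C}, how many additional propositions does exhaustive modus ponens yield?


Initial facts: {A}
Apply modus ponens to closure:
  (no implication fires)
Final known: {A}
New propositions: {(none)}
Count = 0

0


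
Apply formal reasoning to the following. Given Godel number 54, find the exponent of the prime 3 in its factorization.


Factorize 54 by dividing by 3 repeatedly.
Division steps: 3 divides 54 exactly 3 time(s).
Exponent of 3 = 3

3


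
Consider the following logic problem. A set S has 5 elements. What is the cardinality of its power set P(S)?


The power set of a set with n elements has 2^n elements.
|P(S)| = 2^5 = 32

32


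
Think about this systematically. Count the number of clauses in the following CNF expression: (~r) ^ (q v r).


A CNF formula is a conjunction of clauses.
Clauses are separated by ^.
Counting the conjuncts: 2 clauses.

2


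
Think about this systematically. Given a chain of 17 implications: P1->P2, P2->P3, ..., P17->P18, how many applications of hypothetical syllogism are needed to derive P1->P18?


With 17 implications in a chain connecting 18 propositions:
P1->P2, P2->P3, ..., P17->P18
Steps needed = (number of implications) - 1 = 17 - 1 = 16

16


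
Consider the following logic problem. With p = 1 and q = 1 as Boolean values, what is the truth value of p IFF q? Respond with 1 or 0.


p = 1, q = 1
Operation: p IFF q
Evaluate: 1 IFF 1 = 1

1


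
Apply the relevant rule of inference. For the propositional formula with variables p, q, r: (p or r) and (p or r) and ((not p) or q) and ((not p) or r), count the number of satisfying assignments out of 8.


Evaluate all 8 assignments for p, q, r:
p=0, q=0, r=0: 0
p=0, q=0, r=1: 1
p=0, q=1, r=0: 0
p=0, q=1, r=1: 1
p=1, q=0, r=0: 0
p=1, q=0, r=1: 0
p=1, q=1, r=0: 0
p=1, q=1, r=1: 1
Satisfying count = 3

3


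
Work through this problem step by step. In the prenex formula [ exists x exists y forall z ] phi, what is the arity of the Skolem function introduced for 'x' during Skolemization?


Quantifier prefix: exists x exists y forall z
'x' is existentially quantified at position 1.
No universal quantifiers precede it.
Skolem function arity = 0 (a Skolem constant)

0


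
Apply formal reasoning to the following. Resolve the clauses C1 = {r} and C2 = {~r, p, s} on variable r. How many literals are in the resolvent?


Remove r from C1 and ~r from C2.
C1 remainder: {}
C2 remainder: {p, s}
Union (resolvent): {p, s}
Resolvent has 2 literal(s).

2


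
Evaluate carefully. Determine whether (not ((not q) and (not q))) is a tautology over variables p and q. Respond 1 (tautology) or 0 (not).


Check all 4 assignments:
p=0, q=0: 0
p=0, q=1: 1
p=1, q=0: 0
p=1, q=1: 1
Satisfying count = 2/4.
Tautology iff count = 4: no.

0


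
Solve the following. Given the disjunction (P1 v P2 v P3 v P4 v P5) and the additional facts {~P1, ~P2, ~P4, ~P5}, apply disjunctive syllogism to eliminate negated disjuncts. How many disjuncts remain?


Original disjuncts (5): P1, P2, P3, P4, P5
Negated (eliminate): ~P1, ~P2, ~P4, ~P5
Remaining disjuncts: P3
Count = 5 - 4 = 1

1


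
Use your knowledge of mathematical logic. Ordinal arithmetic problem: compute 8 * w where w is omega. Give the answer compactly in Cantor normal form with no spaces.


Compute 8 * w.
Ordinal * is associative and left-distributive over +, but NOT commutative; for finite n>1, n*w = w but w*n stays w*n.
For finite n>0, n * w = sup{n*k : k<w} = w. So 8 * w = w.
Result = w

w


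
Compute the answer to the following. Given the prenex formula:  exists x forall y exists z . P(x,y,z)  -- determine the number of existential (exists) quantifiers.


Quantifier prefix: exists x forall y exists z
Mark each quantifier type:
  E U E
Universal count = 1, Existential count = 2
Asked for existential (exists) quantifiers: 2

2


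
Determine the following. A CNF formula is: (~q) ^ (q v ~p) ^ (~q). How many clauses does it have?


A CNF formula is a conjunction of clauses.
Clauses are separated by ^.
Counting the conjuncts: 3 clauses.

3


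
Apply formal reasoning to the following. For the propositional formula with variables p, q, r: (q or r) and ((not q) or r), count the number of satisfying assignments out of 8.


Evaluate all 8 assignments for p, q, r:
p=0, q=0, r=0: 0
p=0, q=0, r=1: 1
p=0, q=1, r=0: 0
p=0, q=1, r=1: 1
p=1, q=0, r=0: 0
p=1, q=0, r=1: 1
p=1, q=1, r=0: 0
p=1, q=1, r=1: 1
Satisfying count = 4

4


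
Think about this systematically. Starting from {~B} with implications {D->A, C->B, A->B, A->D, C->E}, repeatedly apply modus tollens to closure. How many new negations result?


Initial negated facts: {~B}
Apply modus tollens to closure:
  ~B and C->B  =>  ~C
  ~B and A->B  =>  ~A
  ~A and D->A  =>  ~D
Final negated: {~A, ~B, ~C, ~D}
New negations: {~A, ~C, ~D}
Count = 3

3


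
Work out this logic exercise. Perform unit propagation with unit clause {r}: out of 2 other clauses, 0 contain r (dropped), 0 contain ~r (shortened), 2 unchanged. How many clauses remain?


Satisfied (removed): 0
Shortened (remain): 0
Unchanged (remain): 2
Remaining = 0 + 2 = 2

2


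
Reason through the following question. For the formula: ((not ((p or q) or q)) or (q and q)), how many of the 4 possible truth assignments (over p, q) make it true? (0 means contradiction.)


Check all 4 assignments:
p=0, q=0: 1
p=0, q=1: 1
p=1, q=0: 0
p=1, q=1: 1
Count of True = 3

3


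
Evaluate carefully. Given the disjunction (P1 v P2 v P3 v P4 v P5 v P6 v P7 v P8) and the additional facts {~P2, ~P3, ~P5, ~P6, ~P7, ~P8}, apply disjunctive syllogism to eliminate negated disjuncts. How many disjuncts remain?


Original disjuncts (8): P1, P2, P3, P4, P5, P6, P7, P8
Negated (eliminate): ~P2, ~P3, ~P5, ~P6, ~P7, ~P8
Remaining disjuncts: P1, P4
Count = 8 - 6 = 2

2


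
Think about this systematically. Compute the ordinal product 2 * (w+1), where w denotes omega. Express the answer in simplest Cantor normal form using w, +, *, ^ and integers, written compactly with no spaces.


Compute 2 * (w+1).
Ordinal * is associative and left-distributive over +, but NOT commutative; for finite n>1, n*w = w but w*n stays w*n.
By left-distributivity: 2 * (w+1) = 2*w + 2*1 = w + 2 = w+2.
Result = w+2

w+2


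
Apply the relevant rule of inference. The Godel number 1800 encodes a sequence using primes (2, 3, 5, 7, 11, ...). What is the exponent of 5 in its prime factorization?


Factorize 1800 by dividing by 5 repeatedly.
Division steps: 5 divides 1800 exactly 2 time(s).
Exponent of 5 = 2

2


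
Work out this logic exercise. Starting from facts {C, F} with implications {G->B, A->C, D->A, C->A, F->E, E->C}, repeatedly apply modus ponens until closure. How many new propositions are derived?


Initial facts: {C, F}
Apply modus ponens to closure:
  C and C->A  =>  A
  F and F->E  =>  E
Final known: {A, C, E, F}
New propositions: {A, E}
Count = 2

2


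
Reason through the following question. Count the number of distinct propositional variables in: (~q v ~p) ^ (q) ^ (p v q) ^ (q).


Identify each variable that appears in the formula.
Variables found: p, q
Count = 2

2


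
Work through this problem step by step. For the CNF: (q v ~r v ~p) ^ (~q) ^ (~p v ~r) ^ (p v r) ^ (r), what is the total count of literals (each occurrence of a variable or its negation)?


Counting literals in each clause:
Clause 1: 3 literal(s)
Clause 2: 1 literal(s)
Clause 3: 2 literal(s)
Clause 4: 2 literal(s)
Clause 5: 1 literal(s)
Total = 9

9


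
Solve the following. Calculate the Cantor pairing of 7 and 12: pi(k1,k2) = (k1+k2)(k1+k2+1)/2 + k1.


k1 + k2 = 19
(k1+k2)(k1+k2+1)/2 = 19 * 20 / 2 = 190
pi = 190 + 7 = 197

197


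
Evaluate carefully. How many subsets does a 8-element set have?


The power set of a set with n elements has 2^n elements.
|P(S)| = 2^8 = 256

256


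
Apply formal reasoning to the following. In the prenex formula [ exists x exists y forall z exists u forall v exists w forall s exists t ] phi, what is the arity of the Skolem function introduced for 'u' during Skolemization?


Quantifier prefix: exists x exists y forall z exists u forall v exists w forall s exists t
'u' is existentially quantified at position 4.
Universal variables preceding it: z
Skolem function arity = 1

1


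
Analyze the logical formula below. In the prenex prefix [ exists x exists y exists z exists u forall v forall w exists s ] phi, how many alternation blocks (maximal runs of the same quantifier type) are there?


Quantifier-type sequence: E E E E A A E  (A=forall, E=exists)
Group into maximal same-type runs:
  Ex4 | Ax2 | Ex1
Number of blocks = 3

3


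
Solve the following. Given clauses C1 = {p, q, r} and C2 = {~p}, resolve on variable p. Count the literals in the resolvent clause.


Remove p from C1 and ~p from C2.
C1 remainder: {q, r}
C2 remainder: {}
Union (resolvent): {q, r}
Resolvent has 2 literal(s).

2


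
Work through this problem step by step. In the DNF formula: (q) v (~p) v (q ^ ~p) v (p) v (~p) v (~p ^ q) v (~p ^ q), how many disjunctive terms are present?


A DNF formula is a disjunction of terms (conjunctions).
Terms are separated by v.
Counting the disjuncts: 7 terms.

7


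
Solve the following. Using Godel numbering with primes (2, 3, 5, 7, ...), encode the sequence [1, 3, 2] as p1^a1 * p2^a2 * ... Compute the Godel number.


Encode each element as an exponent of the corresponding prime:
  2^1 = 2
  3^3 = 27
  5^2 = 25
Product = 2 * 27 * 25 = 1350

1350


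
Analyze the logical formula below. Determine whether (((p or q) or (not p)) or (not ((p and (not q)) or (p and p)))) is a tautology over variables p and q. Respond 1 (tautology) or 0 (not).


Check all 4 assignments:
p=0, q=0: 1
p=0, q=1: 1
p=1, q=0: 1
p=1, q=1: 1
Satisfying count = 4/4.
Tautology iff count = 4: yes.

1


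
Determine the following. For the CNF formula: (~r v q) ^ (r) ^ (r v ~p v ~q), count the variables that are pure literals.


Check each variable for pure literal status:
p: pure negative
q: mixed (not pure)
r: mixed (not pure)
Pure literal count = 1

1


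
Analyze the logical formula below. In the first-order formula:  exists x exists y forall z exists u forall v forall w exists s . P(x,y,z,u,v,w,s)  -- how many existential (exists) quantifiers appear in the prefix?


Quantifier prefix: exists x exists y forall z exists u forall v forall w exists s
Mark each quantifier type:
  E E U E U U E
Universal count = 3, Existential count = 4
Asked for existential (exists) quantifiers: 4

4


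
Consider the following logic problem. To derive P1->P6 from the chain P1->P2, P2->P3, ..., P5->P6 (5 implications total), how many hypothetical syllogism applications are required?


With 5 implications in a chain connecting 6 propositions:
P1->P2, P2->P3, ..., P5->P6
Steps needed = (number of implications) - 1 = 5 - 1 = 4

4


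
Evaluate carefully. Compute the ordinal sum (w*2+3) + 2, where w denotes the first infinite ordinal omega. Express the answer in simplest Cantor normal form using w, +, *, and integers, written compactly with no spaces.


Compute (w*2+3) + 2.
Ordinal + is associative but NOT commutative; for finite n>0, n + w = w but w + n stays w+n.
By associativity: (w*2+3) + 2 = w*2 + (3+2) = w*2+5.
Result = w*2+5

w*2+5


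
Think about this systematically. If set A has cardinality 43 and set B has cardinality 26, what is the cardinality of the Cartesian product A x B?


The Cartesian product A x B contains all ordered pairs (a, b).
|A x B| = |A| * |B| = 43 * 26 = 1118

1118


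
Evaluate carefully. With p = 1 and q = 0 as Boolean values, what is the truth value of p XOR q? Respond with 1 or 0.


p = 1, q = 0
Operation: p XOR q
Evaluate: 1 XOR 0 = 1

1


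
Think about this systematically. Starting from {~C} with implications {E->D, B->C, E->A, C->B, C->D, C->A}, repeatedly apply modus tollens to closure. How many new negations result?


Initial negated facts: {~C}
Apply modus tollens to closure:
  ~C and B->C  =>  ~B
Final negated: {~B, ~C}
New negations: {~B}
Count = 1

1


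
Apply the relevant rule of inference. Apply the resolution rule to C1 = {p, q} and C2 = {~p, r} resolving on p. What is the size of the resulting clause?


Remove p from C1 and ~p from C2.
C1 remainder: {q}
C2 remainder: {r}
Union (resolvent): {q, r}
Resolvent has 2 literal(s).

2


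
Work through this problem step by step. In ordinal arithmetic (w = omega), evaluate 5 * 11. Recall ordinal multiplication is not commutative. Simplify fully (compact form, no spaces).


Compute 5 * 11.
Ordinal * is associative and left-distributive over +, but NOT commutative; for finite n>1, n*w = w but w*n stays w*n.
Both finite; ordinal * agrees with natural *: 5 * 11 = 55.
Result = 55

55


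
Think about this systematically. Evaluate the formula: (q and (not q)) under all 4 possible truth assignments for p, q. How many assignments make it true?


Check all 4 assignments:
p=0, q=0: 0
p=0, q=1: 0
p=1, q=0: 0
p=1, q=1: 0
Count of True = 0

0


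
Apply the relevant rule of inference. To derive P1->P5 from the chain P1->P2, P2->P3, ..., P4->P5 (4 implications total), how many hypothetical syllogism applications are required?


With 4 implications in a chain connecting 5 propositions:
P1->P2, P2->P3, ..., P4->P5
Steps needed = (number of implications) - 1 = 4 - 1 = 3

3


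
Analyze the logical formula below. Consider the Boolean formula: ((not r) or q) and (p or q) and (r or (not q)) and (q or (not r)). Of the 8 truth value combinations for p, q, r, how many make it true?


Evaluate all 8 assignments for p, q, r:
p=0, q=0, r=0: 0
p=0, q=0, r=1: 0
p=0, q=1, r=0: 0
p=0, q=1, r=1: 1
p=1, q=0, r=0: 1
p=1, q=0, r=1: 0
p=1, q=1, r=0: 0
p=1, q=1, r=1: 1
Satisfying count = 3

3


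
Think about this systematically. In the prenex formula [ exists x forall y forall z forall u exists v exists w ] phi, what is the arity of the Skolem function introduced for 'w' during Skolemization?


Quantifier prefix: exists x forall y forall z forall u exists v exists w
'w' is existentially quantified at position 6.
Universal variables preceding it: y, z, u
Skolem function arity = 3

3


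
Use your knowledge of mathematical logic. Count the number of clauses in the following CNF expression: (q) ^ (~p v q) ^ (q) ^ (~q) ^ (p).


A CNF formula is a conjunction of clauses.
Clauses are separated by ^.
Counting the conjuncts: 5 clauses.

5


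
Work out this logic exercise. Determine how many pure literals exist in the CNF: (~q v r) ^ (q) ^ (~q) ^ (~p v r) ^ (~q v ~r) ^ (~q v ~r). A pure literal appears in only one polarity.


Check each variable for pure literal status:
p: pure negative
q: mixed (not pure)
r: mixed (not pure)
Pure literal count = 1

1


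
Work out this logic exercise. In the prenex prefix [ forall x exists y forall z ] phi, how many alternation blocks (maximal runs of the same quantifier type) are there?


Quantifier-type sequence: A E A  (A=forall, E=exists)
Group into maximal same-type runs:
  Ax1 | Ex1 | Ax1
Number of blocks = 3

3


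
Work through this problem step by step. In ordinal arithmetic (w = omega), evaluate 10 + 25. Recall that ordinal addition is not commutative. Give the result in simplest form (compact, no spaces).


Compute 10 + 25.
Ordinal + is associative but NOT commutative; for finite n>0, n + w = w but w + n stays w+n.
Both operands finite; ordinal + agrees with natural +: 10 + 25 = 35.
Result = 35

35


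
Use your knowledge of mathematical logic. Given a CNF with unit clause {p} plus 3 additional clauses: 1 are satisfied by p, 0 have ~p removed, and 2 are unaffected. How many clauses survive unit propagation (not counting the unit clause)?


Satisfied (removed): 1
Shortened (remain): 0
Unchanged (remain): 2
Remaining = 0 + 2 = 2

2


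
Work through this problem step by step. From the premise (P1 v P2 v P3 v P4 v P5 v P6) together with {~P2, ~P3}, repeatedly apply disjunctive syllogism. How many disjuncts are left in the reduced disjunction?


Original disjuncts (6): P1, P2, P3, P4, P5, P6
Negated (eliminate): ~P2, ~P3
Remaining disjuncts: P1, P4, P5, P6
Count = 6 - 2 = 4

4


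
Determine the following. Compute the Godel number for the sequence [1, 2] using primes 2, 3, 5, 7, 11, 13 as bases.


Encode each element as an exponent of the corresponding prime:
  2^1 = 2
  3^2 = 9
Product = 2 * 9 = 18

18


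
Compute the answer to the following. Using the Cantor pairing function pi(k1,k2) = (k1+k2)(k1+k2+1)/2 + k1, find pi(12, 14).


k1 + k2 = 26
(k1+k2)(k1+k2+1)/2 = 26 * 27 / 2 = 351
pi = 351 + 12 = 363

363


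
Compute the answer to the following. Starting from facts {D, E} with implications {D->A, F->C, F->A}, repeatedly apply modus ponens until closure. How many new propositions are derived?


Initial facts: {D, E}
Apply modus ponens to closure:
  D and D->A  =>  A
Final known: {A, D, E}
New propositions: {A}
Count = 1

1


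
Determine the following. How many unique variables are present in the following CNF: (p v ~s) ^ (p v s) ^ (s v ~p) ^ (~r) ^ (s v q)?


Identify each variable that appears in the formula.
Variables found: p, q, r, s
Count = 4

4


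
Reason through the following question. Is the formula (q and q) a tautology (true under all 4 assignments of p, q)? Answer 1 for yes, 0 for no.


Check all 4 assignments:
p=0, q=0: 0
p=0, q=1: 1
p=1, q=0: 0
p=1, q=1: 1
Satisfying count = 2/4.
Tautology iff count = 4: no.

0


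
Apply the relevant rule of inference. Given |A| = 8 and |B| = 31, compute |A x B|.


The Cartesian product A x B contains all ordered pairs (a, b).
|A x B| = |A| * |B| = 8 * 31 = 248

248


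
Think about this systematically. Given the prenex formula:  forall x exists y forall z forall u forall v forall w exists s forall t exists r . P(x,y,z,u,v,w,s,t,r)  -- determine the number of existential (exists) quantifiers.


Quantifier prefix: forall x exists y forall z forall u forall v forall w exists s forall t exists r
Mark each quantifier type:
  U E U U U U E U E
Universal count = 6, Existential count = 3
Asked for existential (exists) quantifiers: 3

3


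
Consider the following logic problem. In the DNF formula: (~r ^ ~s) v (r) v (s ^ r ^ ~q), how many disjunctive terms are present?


A DNF formula is a disjunction of terms (conjunctions).
Terms are separated by v.
Counting the disjuncts: 3 terms.

3


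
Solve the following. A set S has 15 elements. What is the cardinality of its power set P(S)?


The power set of a set with n elements has 2^n elements.
|P(S)| = 2^15 = 32768

32768


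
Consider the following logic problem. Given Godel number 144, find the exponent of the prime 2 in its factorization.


Factorize 144 by dividing by 2 repeatedly.
Division steps: 2 divides 144 exactly 4 time(s).
Exponent of 2 = 4

4


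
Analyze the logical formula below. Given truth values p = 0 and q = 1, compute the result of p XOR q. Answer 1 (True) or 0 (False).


p = 0, q = 1
Operation: p XOR q
Evaluate: 0 XOR 1 = 1

1


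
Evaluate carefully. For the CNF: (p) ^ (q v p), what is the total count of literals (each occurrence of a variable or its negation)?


Counting literals in each clause:
Clause 1: 1 literal(s)
Clause 2: 2 literal(s)
Total = 3

3


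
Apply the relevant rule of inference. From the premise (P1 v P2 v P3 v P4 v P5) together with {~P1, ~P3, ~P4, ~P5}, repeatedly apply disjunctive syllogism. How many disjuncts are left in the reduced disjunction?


Original disjuncts (5): P1, P2, P3, P4, P5
Negated (eliminate): ~P1, ~P3, ~P4, ~P5
Remaining disjuncts: P2
Count = 5 - 4 = 1

1


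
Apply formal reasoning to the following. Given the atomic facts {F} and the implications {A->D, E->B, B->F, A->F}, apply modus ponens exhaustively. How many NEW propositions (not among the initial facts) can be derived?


Initial facts: {F}
Apply modus ponens to closure:
  (no implication fires)
Final known: {F}
New propositions: {(none)}
Count = 0

0


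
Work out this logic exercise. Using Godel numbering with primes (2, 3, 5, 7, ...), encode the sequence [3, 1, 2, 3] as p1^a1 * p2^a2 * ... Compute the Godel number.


Encode each element as an exponent of the corresponding prime:
  2^3 = 8
  3^1 = 3
  5^2 = 25
  7^3 = 343
Product = 8 * 3 * 25 * 343 = 205800

205800


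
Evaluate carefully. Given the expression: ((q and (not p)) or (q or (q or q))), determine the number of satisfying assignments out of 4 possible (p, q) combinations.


Check all 4 assignments:
p=0, q=0: 0
p=0, q=1: 1
p=1, q=0: 0
p=1, q=1: 1
Count of True = 2

2


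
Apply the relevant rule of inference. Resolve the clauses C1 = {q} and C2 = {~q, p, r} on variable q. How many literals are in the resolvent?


Remove q from C1 and ~q from C2.
C1 remainder: {}
C2 remainder: {p, r}
Union (resolvent): {p, r}
Resolvent has 2 literal(s).

2


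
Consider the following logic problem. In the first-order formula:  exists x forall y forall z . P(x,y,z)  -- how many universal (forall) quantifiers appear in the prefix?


Quantifier prefix: exists x forall y forall z
Mark each quantifier type:
  E U U
Universal count = 2, Existential count = 1
Asked for universal (forall) quantifiers: 2

2


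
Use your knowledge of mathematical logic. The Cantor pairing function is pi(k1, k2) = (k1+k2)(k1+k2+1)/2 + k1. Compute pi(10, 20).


k1 + k2 = 30
(k1+k2)(k1+k2+1)/2 = 30 * 31 / 2 = 465
pi = 465 + 10 = 475

475


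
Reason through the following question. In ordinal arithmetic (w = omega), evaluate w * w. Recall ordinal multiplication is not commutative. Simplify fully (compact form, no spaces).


Compute w * w.
Ordinal * is associative and left-distributive over +, but NOT commutative; for finite n>1, n*w = w but w*n stays w*n.
w * w = w^2 by definition.
Result = w^2

w^2


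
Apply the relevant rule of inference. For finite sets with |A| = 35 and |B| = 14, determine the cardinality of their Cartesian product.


The Cartesian product A x B contains all ordered pairs (a, b).
|A x B| = |A| * |B| = 35 * 14 = 490

490


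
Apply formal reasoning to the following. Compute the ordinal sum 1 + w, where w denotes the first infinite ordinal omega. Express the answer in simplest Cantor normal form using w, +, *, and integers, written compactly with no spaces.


Compute 1 + w.
Ordinal + is associative but NOT commutative; for finite n>0, n + w = w but w + n stays w+n.
Any finite left addend is absorbed by w on the right: 1 + w = w.
Result = w

w


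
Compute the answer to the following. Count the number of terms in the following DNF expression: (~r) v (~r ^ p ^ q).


A DNF formula is a disjunction of terms (conjunctions).
Terms are separated by v.
Counting the disjuncts: 2 terms.

2


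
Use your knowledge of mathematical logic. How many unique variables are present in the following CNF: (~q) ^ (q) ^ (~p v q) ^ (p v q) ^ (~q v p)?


Identify each variable that appears in the formula.
Variables found: p, q
Count = 2

2


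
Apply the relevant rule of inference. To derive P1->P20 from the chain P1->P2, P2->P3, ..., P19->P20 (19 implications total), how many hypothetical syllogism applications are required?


With 19 implications in a chain connecting 20 propositions:
P1->P2, P2->P3, ..., P19->P20
Steps needed = (number of implications) - 1 = 19 - 1 = 18

18


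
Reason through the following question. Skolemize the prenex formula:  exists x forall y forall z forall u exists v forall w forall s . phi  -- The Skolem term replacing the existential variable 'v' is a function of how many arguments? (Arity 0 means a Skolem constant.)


Quantifier prefix: exists x forall y forall z forall u exists v forall w forall s
'v' is existentially quantified at position 5.
Universal variables preceding it: y, z, u
Skolem function arity = 3

3


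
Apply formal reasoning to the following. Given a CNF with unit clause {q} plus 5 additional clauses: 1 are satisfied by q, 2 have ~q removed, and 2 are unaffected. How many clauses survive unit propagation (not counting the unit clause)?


Satisfied (removed): 1
Shortened (remain): 2
Unchanged (remain): 2
Remaining = 2 + 2 = 4

4


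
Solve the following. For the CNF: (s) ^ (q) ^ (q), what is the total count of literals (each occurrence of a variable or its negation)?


Counting literals in each clause:
Clause 1: 1 literal(s)
Clause 2: 1 literal(s)
Clause 3: 1 literal(s)
Total = 3

3


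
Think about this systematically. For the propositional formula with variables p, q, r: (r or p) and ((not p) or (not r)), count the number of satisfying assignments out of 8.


Evaluate all 8 assignments for p, q, r:
p=0, q=0, r=0: 0
p=0, q=0, r=1: 1
p=0, q=1, r=0: 0
p=0, q=1, r=1: 1
p=1, q=0, r=0: 1
p=1, q=0, r=1: 0
p=1, q=1, r=0: 1
p=1, q=1, r=1: 0
Satisfying count = 4

4


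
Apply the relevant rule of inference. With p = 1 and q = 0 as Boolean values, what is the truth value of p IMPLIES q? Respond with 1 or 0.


p = 1, q = 0
Operation: p IMPLIES q
Evaluate: 1 IMPLIES 0 = 0

0


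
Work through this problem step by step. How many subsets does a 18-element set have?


The power set of a set with n elements has 2^n elements.
|P(S)| = 2^18 = 262144

262144


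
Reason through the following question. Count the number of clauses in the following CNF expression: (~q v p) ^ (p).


A CNF formula is a conjunction of clauses.
Clauses are separated by ^.
Counting the conjuncts: 2 clauses.

2


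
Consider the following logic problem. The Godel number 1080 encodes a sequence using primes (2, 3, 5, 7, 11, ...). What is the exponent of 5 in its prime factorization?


Factorize 1080 by dividing by 5 repeatedly.
Division steps: 5 divides 1080 exactly 1 time(s).
Exponent of 5 = 1

1


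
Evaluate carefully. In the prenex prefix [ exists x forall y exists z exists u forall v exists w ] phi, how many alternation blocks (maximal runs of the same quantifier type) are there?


Quantifier-type sequence: E A E E A E  (A=forall, E=exists)
Group into maximal same-type runs:
  Ex1 | Ax1 | Ex2 | Ax1 | Ex1
Number of blocks = 5

5


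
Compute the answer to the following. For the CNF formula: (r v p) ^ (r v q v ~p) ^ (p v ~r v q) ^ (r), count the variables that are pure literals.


Check each variable for pure literal status:
p: mixed (not pure)
q: pure positive
r: mixed (not pure)
Pure literal count = 1

1


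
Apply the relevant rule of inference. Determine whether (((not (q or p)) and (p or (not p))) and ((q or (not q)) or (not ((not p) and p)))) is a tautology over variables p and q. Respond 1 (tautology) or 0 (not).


Check all 4 assignments:
p=0, q=0: 1
p=0, q=1: 0
p=1, q=0: 0
p=1, q=1: 0
Satisfying count = 1/4.
Tautology iff count = 4: no.

0


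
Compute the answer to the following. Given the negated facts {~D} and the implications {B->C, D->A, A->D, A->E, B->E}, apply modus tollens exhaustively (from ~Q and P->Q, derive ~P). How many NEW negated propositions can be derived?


Initial negated facts: {~D}
Apply modus tollens to closure:
  ~D and A->D  =>  ~A
Final negated: {~A, ~D}
New negations: {~A}
Count = 1

1


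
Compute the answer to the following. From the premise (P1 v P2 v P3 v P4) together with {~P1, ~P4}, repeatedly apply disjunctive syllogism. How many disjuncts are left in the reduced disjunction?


Original disjuncts (4): P1, P2, P3, P4
Negated (eliminate): ~P1, ~P4
Remaining disjuncts: P2, P3
Count = 4 - 2 = 2

2


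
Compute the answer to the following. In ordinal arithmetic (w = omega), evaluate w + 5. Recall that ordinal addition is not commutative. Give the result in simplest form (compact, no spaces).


Compute w + 5.
Ordinal + is associative but NOT commutative; for finite n>0, n + w = w but w + n stays w+n.
w + 5 is already in normal form (a successor ordinal beyond w).
Result = w+5

w+5


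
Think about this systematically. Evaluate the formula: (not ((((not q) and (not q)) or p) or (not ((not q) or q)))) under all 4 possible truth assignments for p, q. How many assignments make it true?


Check all 4 assignments:
p=0, q=0: 0
p=0, q=1: 1
p=1, q=0: 0
p=1, q=1: 0
Count of True = 1

1


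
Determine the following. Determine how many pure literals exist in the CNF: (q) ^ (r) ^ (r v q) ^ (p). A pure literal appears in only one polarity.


Check each variable for pure literal status:
p: pure positive
q: pure positive
r: pure positive
Pure literal count = 3

3


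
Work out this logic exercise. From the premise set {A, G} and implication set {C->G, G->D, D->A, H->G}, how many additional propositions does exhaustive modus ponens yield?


Initial facts: {A, G}
Apply modus ponens to closure:
  G and G->D  =>  D
Final known: {A, D, G}
New propositions: {D}
Count = 1

1


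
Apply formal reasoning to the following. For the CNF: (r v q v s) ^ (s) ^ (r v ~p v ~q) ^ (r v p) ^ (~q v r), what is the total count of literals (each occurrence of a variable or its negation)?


Counting literals in each clause:
Clause 1: 3 literal(s)
Clause 2: 1 literal(s)
Clause 3: 3 literal(s)
Clause 4: 2 literal(s)
Clause 5: 2 literal(s)
Total = 11

11


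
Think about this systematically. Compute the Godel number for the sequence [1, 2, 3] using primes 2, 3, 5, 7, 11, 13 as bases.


Encode each element as an exponent of the corresponding prime:
  2^1 = 2
  3^2 = 9
  5^3 = 125
Product = 2 * 9 * 125 = 2250

2250


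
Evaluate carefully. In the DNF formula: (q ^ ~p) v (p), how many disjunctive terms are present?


A DNF formula is a disjunction of terms (conjunctions).
Terms are separated by v.
Counting the disjuncts: 2 terms.

2


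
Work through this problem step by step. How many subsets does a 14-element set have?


The power set of a set with n elements has 2^n elements.
|P(S)| = 2^14 = 16384

16384


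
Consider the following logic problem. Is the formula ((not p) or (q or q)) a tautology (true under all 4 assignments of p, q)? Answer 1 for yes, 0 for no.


Check all 4 assignments:
p=0, q=0: 1
p=0, q=1: 1
p=1, q=0: 0
p=1, q=1: 1
Satisfying count = 3/4.
Tautology iff count = 4: no.

0


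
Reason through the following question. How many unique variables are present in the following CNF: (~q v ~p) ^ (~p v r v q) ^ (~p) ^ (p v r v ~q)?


Identify each variable that appears in the formula.
Variables found: p, q, r
Count = 3

3


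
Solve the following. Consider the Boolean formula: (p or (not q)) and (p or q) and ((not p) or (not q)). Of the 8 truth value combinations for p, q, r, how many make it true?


Evaluate all 8 assignments for p, q, r:
p=0, q=0, r=0: 0
p=0, q=0, r=1: 0
p=0, q=1, r=0: 0
p=0, q=1, r=1: 0
p=1, q=0, r=0: 1
p=1, q=0, r=1: 1
p=1, q=1, r=0: 0
p=1, q=1, r=1: 0
Satisfying count = 2

2


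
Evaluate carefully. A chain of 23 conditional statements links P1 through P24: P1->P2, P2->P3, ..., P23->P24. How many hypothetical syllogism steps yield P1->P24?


With 23 implications in a chain connecting 24 propositions:
P1->P2, P2->P3, ..., P23->P24
Steps needed = (number of implications) - 1 = 23 - 1 = 22

22


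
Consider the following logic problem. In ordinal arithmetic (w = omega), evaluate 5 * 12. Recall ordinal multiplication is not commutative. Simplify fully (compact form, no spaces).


Compute 5 * 12.
Ordinal * is associative and left-distributive over +, but NOT commutative; for finite n>1, n*w = w but w*n stays w*n.
Both finite; ordinal * agrees with natural *: 5 * 12 = 60.
Result = 60

60


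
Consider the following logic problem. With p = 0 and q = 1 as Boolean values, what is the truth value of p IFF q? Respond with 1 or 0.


p = 0, q = 1
Operation: p IFF q
Evaluate: 0 IFF 1 = 0

0


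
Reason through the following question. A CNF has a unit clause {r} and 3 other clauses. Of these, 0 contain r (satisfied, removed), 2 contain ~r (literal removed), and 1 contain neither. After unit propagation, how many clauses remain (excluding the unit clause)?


Satisfied (removed): 0
Shortened (remain): 2
Unchanged (remain): 1
Remaining = 2 + 1 = 3

3


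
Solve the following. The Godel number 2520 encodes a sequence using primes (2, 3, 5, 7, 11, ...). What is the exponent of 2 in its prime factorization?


Factorize 2520 by dividing by 2 repeatedly.
Division steps: 2 divides 2520 exactly 3 time(s).
Exponent of 2 = 3

3
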